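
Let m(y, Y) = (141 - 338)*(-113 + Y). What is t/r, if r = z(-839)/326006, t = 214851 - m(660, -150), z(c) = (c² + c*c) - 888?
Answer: 26576009120/703477 ≈ 37778.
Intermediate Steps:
z(c) = -888 + 2*c² (z(c) = (c² + c²) - 888 = 2*c² - 888 = -888 + 2*c²)
m(y, Y) = 22261 - 197*Y (m(y, Y) = -197*(-113 + Y) = 22261 - 197*Y)
t = 163040 (t = 214851 - (22261 - 197*(-150)) = 214851 - (22261 + 29550) = 214851 - 1*51811 = 214851 - 51811 = 163040)
r = 703477/163003 (r = (-888 + 2*(-839)²)/326006 = (-888 + 2*703921)*(1/326006) = (-888 + 1407842)*(1/326006) = 1406954*(1/326006) = 703477/163003 ≈ 4.3157)
t/r = 163040/(703477/163003) = 163040*(163003/703477) = 26576009120/703477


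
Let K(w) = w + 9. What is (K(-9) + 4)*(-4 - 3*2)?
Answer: -40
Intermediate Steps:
K(w) = 9 + w
(K(-9) + 4)*(-4 - 3*2) = ((9 - 9) + 4)*(-4 - 3*2) = (0 + 4)*(-4 - 6) = 4*(-10) = -40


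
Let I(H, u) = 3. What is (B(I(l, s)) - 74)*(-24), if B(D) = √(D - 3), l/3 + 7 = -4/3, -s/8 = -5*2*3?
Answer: 1776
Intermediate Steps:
s = 240 (s = -8*(-5*2)*3 = -(-80)*3 = -8*(-30) = 240)
l = -25 (l = -21 + 3*(-4/3) = -21 - 4 = -25)
B(D) = √(-3 + D)
(B(I(l, s)) - 74)*(-24) = (√(-3 + 3) - 74)*(-24) = (√0 - 74)*(-24) = (0 - 74)*(-24) = -74*(-24) = 1776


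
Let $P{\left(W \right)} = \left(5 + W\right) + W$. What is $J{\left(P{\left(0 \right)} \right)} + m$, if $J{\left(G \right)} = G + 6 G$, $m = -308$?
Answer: $-273$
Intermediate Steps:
$P{\left(W \right)} = 5 + 2 W$
$J{\left(G \right)} = 7 G$
$J{\left(P{\left(0 \right)} \right)} + m = 7 \left(5 + 2 \cdot 0\right) - 308 = 7 \left(5 + 0\right) - 308 = 7 \cdot 5 - 308 = 35 - 308 = -273$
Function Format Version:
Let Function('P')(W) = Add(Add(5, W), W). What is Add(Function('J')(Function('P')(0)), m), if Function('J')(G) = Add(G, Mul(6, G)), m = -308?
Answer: -273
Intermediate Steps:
Function('P')(W) = Add(5, Mul(2, W))
Function('J')(G) = Mul(7, G)
Add(Function('J')(Function('P')(0)), m) = Add(Mul(7, Add(5, Mul(2, 0))), -308) = Add(Mul(7, Add(5, 0)), -308) = Add(Mul(7, 5), -308) = Add(35, -308) = -273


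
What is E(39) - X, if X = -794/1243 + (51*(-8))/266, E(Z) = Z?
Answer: 6806615/165319 ≈ 41.173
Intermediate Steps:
X = -359174/165319 (X = -794*1/1243 - 408*1/266 = -794/1243 - 204/133 = -359174/165319 ≈ -2.1726)
E(39) - X = 39 - 1*(-359174/165319) = 39 + 359174/165319 = 6806615/165319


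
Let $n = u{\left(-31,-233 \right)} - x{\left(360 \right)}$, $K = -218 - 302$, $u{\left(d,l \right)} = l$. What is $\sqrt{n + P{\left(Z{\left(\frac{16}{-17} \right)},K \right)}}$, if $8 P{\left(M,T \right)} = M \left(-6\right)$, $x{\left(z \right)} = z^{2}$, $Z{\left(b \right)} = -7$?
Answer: $\frac{i \sqrt{519311}}{2} \approx 360.32 i$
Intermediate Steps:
$K = -520$ ($K = -218 - 302 = -520$)
$P{\left(M,T \right)} = - \frac{3 M}{4}$ ($P{\left(M,T \right)} = \frac{M \left(-6\right)}{8} = \frac{\left(-6\right) M}{8} = - \frac{3 M}{4}$)
$n = -129833$ ($n = -233 - 360^{2} = -233 - 129600 = -129833$)
$\sqrt{n + P{\left(Z{\left(\frac{16}{-17} \right)},K \right)}} = \sqrt{-129833 - - \frac{21}{4}} = \sqrt{-129833 + \frac{21}{4}} = \sqrt{- \frac{519311}{4}} = \frac{i \sqrt{519311}}{2}$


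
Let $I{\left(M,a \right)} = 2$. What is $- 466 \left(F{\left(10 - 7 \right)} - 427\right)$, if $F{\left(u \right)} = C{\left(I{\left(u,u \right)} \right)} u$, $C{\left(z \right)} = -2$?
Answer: $201778$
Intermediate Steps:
$F{\left(u \right)} = - 2 u$
$- 466 \left(F{\left(10 - 7 \right)} - 427\right) = - 466 \left(- 2 \left(10 - 7\right) - 427\right) = - 466 \left(\left(-2\right) 3 - 427\right) = - 466 \left(-6 - 427\right) = \left(-466\right) \left(-433\right) = 201778$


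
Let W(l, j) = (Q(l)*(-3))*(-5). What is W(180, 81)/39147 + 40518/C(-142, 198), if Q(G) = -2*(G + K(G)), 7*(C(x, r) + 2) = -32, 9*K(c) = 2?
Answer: -16655033593/2701143 ≈ -6165.9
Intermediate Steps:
K(c) = 2/9 (K(c) = (⅑)*2 = 2/9)
C(x, r) = -46/7 (C(x, r) = -2 + (⅐)*(-32) = -2 - 32/7 = -46/7)
Q(G) = -4/9 - 2*G (Q(G) = -2*(G + 2/9) = -2*(2/9 + G) = -4/9 - 2*G)
W(l, j) = -20/3 - 30*l (W(l, j) = ((-4/9 - 2*l)*(-3))*(-5) = (4/3 + 6*l)*(-5) = -20/3 - 30*l)
W(180, 81)/39147 + 40518/C(-142, 198) = (-20/3 - 30*180)/39147 + 40518/(-46/7) = (-20/3 - 5400)*(1/39147) + 40518*(-7/46) = -16220/3*1/39147 - 141813/23 = -16220/117441 - 141813/23 = -16655033593/2701143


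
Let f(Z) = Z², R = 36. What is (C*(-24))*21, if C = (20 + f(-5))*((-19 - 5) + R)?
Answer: -272160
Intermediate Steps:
C = 540 (C = (20 + (-5)²)*((-19 - 5) + 36) = (20 + 25)*(-24 + 36) = 45*12 = 540)
(C*(-24))*21 = (540*(-24))*21 = -12960*21 = -272160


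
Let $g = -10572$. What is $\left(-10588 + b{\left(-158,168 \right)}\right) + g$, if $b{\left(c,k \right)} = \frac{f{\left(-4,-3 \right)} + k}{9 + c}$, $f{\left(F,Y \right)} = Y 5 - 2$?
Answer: $- \frac{3152991}{149} \approx -21161.0$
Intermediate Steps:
$f{\left(F,Y \right)} = -2 + 5 Y$ ($f{\left(F,Y \right)} = 5 Y - 2 = -2 + 5 Y$)
$b{\left(c,k \right)} = \frac{-17 + k}{9 + c}$ ($b{\left(c,k \right)} = \frac{\left(-2 + 5 \left(-3\right)\right) + k}{9 + c} = \frac{\left(-2 - 15\right) + k}{9 + c} = \frac{-17 + k}{9 + c}$)
$\left(-10588 + b{\left(-158,168 \right)}\right) + g = \left(-10588 + \frac{-17 + 168}{9 - 158}\right) - 10572 = \left(-10588 + \frac{1}{-149} \cdot 151\right) - 10572 = \left(-10588 - \frac{151}{149}\right) - 10572 = - \frac{1577763}{149} - 10572 = - \frac{3152991}{149}$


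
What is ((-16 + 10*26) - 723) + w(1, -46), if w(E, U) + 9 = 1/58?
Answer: -28303/58 ≈ -487.98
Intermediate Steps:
w(E, U) = -521/58 (w(E, U) = -9 + 1/58 = -521/58)
((-16 + 10*26) - 723) + w(1, -46) = ((-16 + 10*26) - 723) - 521/58 = ((-16 + 260) - 723) - 521/58 = (244 - 723) - 521/58 = -479 - 521/58 = -28303/58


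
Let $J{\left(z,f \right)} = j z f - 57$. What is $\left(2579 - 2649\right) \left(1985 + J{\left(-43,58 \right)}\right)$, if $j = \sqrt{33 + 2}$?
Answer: $-134960 + 174580 \sqrt{35} \approx 8.9787 \cdot 10^{5}$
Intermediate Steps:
$j = \sqrt{35} \approx 5.9161$
$J{\left(z,f \right)} = -57 + f z \sqrt{35}$ ($J{\left(z,f \right)} = \sqrt{35} z f - 57 = z \sqrt{35} f - 57 = f z \sqrt{35} - 57 = -57 + f z \sqrt{35}$)
$\left(2579 - 2649\right) \left(1985 + J{\left(-43,58 \right)}\right) = \left(2579 - 2649\right) \left(1985 + \left(-57 + 58 \left(-43\right) \sqrt{35}\right)\right) = - 70 \left(1985 - \left(57 + 2494 \sqrt{35}\right)\right) = - 70 \left(1928 - 2494 \sqrt{35}\right) = -134960 + 174580 \sqrt{35}$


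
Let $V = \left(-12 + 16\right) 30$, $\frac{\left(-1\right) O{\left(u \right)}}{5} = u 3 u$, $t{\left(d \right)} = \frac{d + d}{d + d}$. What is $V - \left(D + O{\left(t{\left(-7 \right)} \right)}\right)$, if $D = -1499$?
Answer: $1634$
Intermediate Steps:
$t{\left(d \right)} = 1$ ($t{\left(d \right)} = \frac{2 d}{2 d} = 2 d \frac{1}{2 d} = 1$)
$O{\left(u \right)} = - 15 u^{2}$ ($O{\left(u \right)} = - 5 u 3 u = - 5 \cdot 3 u u = - 5 \cdot 3 u^{2} = - 15 u^{2}$)
$V = 120$ ($V = 4 \cdot 30 = 120$)
$V - \left(D + O{\left(t{\left(-7 \right)} \right)}\right) = 120 - \left(-1499 - 15 \cdot 1^{2}\right) = 120 - \left(-1499 - 15\right) = 120 - -1514 = 120 + 1514 = 1634$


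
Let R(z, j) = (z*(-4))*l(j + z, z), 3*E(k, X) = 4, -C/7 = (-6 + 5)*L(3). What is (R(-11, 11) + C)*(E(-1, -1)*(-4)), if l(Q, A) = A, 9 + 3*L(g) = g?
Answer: 2656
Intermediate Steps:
L(g) = -3 + g/3
C = -14 (C = -7*(-6 + 5)*(-3 + (⅓)*3) = -(-7)*(-3 + 1) = -(-7)*(-2) = -7*2 = -14)
E(k, X) = 4/3 (E(k, X) = (⅓)*4 = 4/3)
R(z, j) = -4*z² (R(z, j) = (z*(-4))*z = (-4*z)*z = -4*z²)
(R(-11, 11) + C)*(E(-1, -1)*(-4)) = (-4*(-11)² - 14)*((4/3)*(-4)) = (-4*121 - 14)*(-16/3) = (-484 - 14)*(-16/3) = -498*(-16/3) = 2656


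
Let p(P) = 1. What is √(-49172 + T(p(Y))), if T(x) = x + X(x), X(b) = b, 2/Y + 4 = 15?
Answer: I*√49170 ≈ 221.74*I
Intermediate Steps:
Y = 2/11 (Y = 2/(-4 + 15) = 2/11 ≈ 0.18182)
T(x) = 2*x (T(x) = x + x = 2*x)
√(-49172 + T(p(Y))) = √(-49172 + 2*1) = √(-49172 + 2) = √(-49170) = I*√49170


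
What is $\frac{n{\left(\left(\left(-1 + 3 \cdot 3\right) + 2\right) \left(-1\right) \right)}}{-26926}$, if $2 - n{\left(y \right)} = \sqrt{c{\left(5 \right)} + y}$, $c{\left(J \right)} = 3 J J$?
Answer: $- \frac{1}{13463} + \frac{\sqrt{65}}{26926} \approx 0.00022515$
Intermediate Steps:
$c{\left(J \right)} = 3 J^{2}$
$n{\left(y \right)} = 2 - \sqrt{75 + y}$ ($n{\left(y \right)} = 2 - \sqrt{3 \cdot 5^{2} + y} = 2 - \sqrt{3 \cdot 25 + y} = 2 - \sqrt{75 + y}$)
$\frac{n{\left(\left(\left(-1 + 3 \cdot 3\right) + 2\right) \left(-1\right) \right)}}{-26926} = \frac{2 - \sqrt{75 + \left(\left(-1 + 3 \cdot 3\right) + 2\right) \left(-1\right)}}{-26926} = - \frac{2 - \sqrt{75 + \left(\left(-1 + 9\right) + 2\right) \left(-1\right)}}{26926} = - \frac{2 - \sqrt{75 + \left(8 + 2\right) \left(-1\right)}}{26926} = - \frac{2 - \sqrt{75 + 10 \left(-1\right)}}{26926} = - \frac{2 - \sqrt{75 - 10}}{26926} = - \frac{2 - \sqrt{65}}{26926} = - \frac{1}{13463} + \frac{\sqrt{65}}{26926}$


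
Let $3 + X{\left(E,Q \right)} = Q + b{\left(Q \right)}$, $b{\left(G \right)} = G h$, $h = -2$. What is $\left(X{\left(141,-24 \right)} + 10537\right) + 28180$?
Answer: $38738$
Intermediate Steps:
$b{\left(G \right)} = - 2 G$ ($b{\left(G \right)} = G \left(-2\right) = - 2 G$)
$X{\left(E,Q \right)} = -3 - Q$ ($X{\left(E,Q \right)} = -3 + \left(Q - 2 Q\right) = -3 - Q$)
$\left(X{\left(141,-24 \right)} + 10537\right) + 28180 = \left(\left(-3 - -24\right) + 10537\right) + 28180 = \left(\left(-3 + 24\right) + 10537\right) + 28180 = \left(21 + 10537\right) + 28180 = 10558 + 28180 = 38738$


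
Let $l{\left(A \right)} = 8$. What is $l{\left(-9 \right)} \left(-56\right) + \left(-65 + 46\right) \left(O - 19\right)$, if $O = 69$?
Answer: $-1398$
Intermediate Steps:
$l{\left(-9 \right)} \left(-56\right) + \left(-65 + 46\right) \left(O - 19\right) = 8 \left(-56\right) + \left(-65 + 46\right) \left(69 - 19\right) = -448 - 950 = -1398$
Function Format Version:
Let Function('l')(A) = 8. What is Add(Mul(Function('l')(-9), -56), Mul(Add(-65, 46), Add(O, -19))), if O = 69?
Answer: -1398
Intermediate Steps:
Add(Mul(Function('l')(-9), -56), Mul(Add(-65, 46), Add(O, -19))) = Add(Mul(8, -56), Mul(Add(-65, 46), Add(69, -19))) = Add(-448, Mul(-19, 50)) = Add(-448, -950) = -1398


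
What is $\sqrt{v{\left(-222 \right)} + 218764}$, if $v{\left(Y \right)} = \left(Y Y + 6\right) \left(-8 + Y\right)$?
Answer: $4 i \sqrt{694871} \approx 3334.4 i$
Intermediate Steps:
$v{\left(Y \right)} = \left(-8 + Y\right) \left(6 + Y^{2}\right)$ ($v{\left(Y \right)} = \left(Y^{2} + 6\right) \left(-8 + Y\right) = \left(6 + Y^{2}\right) \left(-8 + Y\right) = \left(-8 + Y\right) \left(6 + Y^{2}\right)$)
$\sqrt{v{\left(-222 \right)} + 218764} = \sqrt{\left(-48 + \left(-222\right)^{3} - 8 \left(-222\right)^{2} + 6 \left(-222\right)\right) + 218764} = \sqrt{\left(-48 - 10941048 - 394272 - 1332\right) + 218764} = \sqrt{-11336700 + 218764} = \sqrt{-11117936} = 4 i \sqrt{694871}$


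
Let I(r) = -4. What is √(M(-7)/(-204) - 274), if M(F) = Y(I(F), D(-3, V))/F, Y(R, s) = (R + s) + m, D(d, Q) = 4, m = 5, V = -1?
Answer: I*√139682319/714 ≈ 16.553*I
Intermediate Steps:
Y(R, s) = 5 + R + s (Y(R, s) = (R + s) + 5 = 5 + R + s)
M(F) = 5/F (M(F) = (5 - 4 + 4)/F = 5/F)
√(M(-7)/(-204) - 274) = √((5/(-7))/(-204) - 274) = √((5*(-⅐))*(-1/204) - 274) = √(-5/7*(-1/204) - 274) = √(5/1428 - 274) = √(-391267/1428) = I*√139682319/714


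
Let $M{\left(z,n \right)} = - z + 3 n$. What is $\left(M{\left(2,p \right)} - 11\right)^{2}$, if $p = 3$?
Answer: $16$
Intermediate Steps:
$\left(M{\left(2,p \right)} - 11\right)^{2} = \left(\left(\left(-1\right) 2 + 3 \cdot 3\right) - 11\right)^{2} = \left(\left(-2 + 9\right) - 11\right)^{2} = \left(7 - 11\right)^{2} = \left(-4\right)^{2} = 16$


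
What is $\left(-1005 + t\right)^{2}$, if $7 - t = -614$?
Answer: $147456$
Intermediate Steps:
$t = 621$ ($t = 7 - -614 = 7 + 614 = 621$)
$\left(-1005 + t\right)^{2} = \left(-1005 + 621\right)^{2} = \left(-384\right)^{2} = 147456$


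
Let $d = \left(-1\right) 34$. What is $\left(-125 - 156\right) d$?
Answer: $9554$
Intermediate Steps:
$d = -34$
$\left(-125 - 156\right) d = \left(-125 - 156\right) \left(-34\right) = \left(-281\right) \left(-34\right) = 9554$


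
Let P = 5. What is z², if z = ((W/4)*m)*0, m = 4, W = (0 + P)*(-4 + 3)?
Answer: 0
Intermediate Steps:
W = -5 (W = (0 + 5)*(-4 + 3) = 5*(-1) = -5)
z = 0 (z = (-5/4*4)*0 = (-5*¼*4)*0 = -5/4*4*0 = -5*0 = 0)
z² = 0² = 0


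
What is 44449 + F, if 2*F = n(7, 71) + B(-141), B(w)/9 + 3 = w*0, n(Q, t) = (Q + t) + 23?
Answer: 44486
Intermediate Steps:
n(Q, t) = 23 + Q + t
B(w) = -27 (B(w) = -27 + 9*(w*0) = -27 + 9*0 = -27 + 0 = -27)
F = 37 (F = ((23 + 7 + 71) - 27)/2 = (101 - 27)/2 = (½)*74 = 37)
44449 + F = 44449 + 37 = 44486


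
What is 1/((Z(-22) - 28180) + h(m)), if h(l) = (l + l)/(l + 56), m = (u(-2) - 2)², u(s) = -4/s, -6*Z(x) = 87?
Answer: -2/56389 ≈ -3.5468e-5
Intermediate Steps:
Z(x) = -29/2 (Z(x) = -⅙*87 = -29/2)
m = 0 (m = (-4/(-2) - 2)² = (-4*(-½) - 2)² = (2 - 2)² = 0² = 0)
h(l) = 2*l/(56 + l) (h(l) = (2*l)/(56 + l) = 2*l/(56 + l))
1/((Z(-22) - 28180) + h(m)) = 1/((-29/2 - 28180) + 2*0/(56 + 0)) = 1/(-56389/2 + 2*0/56) = 1/(-56389/2 + 2*0*(1/56)) = 1/(-56389/2 + 0) = 1/(-56389/2) = -2/56389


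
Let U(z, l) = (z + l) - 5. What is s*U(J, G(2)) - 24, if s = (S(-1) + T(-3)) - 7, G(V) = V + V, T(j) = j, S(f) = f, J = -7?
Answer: 64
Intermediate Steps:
G(V) = 2*V
U(z, l) = -5 + l + z (U(z, l) = (l + z) - 5 = -5 + l + z)
s = -11 (s = (-1 - 3) - 7 = -4 - 7 = -11)
s*U(J, G(2)) - 24 = -11*(-5 + 2*2 - 7) - 24 = -11*(-5 + 4 - 7) - 24 = -11*(-8) - 24 = 88 - 24 = 64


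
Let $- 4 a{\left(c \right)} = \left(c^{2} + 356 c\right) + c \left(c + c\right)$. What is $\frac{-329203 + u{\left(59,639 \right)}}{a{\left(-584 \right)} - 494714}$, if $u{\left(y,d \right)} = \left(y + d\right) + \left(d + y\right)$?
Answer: $\frac{327807}{698530} \approx 0.46928$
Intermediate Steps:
$u{\left(y,d \right)} = 2 d + 2 y$ ($u{\left(y,d \right)} = \left(d + y\right) + \left(d + y\right) = 2 d + 2 y$)
$a{\left(c \right)} = - 89 c - \frac{3 c^{2}}{4}$ ($a{\left(c \right)} = - \frac{\left(c^{2} + 356 c\right) + c \left(c + c\right)}{4} = - \frac{\left(c^{2} + 356 c\right) + c 2 c}{4} = - \frac{\left(c^{2} + 356 c\right) + 2 c^{2}}{4} = - \frac{3 c^{2} + 356 c}{4} = - 89 c - \frac{3 c^{2}}{4}$)
$\frac{-329203 + u{\left(59,639 \right)}}{a{\left(-584 \right)} - 494714} = \frac{-329203 + \left(2 \cdot 639 + 2 \cdot 59\right)}{\left(- \frac{1}{4}\right) \left(-584\right) \left(356 + 3 \left(-584\right)\right) - 494714} = \frac{-329203 + \left(1278 + 118\right)}{\left(- \frac{1}{4}\right) \left(-584\right) \left(356 - 1752\right) - 494714} = \frac{-329203 + 1396}{\left(- \frac{1}{4}\right) \left(-584\right) \left(-1396\right) - 494714} = - \frac{327807}{-203816 - 494714} = - \frac{327807}{-698530} = \left(-327807\right) \left(- \frac{1}{698530}\right) = \frac{327807}{698530}$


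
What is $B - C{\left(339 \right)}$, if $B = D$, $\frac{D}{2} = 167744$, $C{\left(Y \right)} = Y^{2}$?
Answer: $220567$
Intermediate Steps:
$D = 335488$ ($D = 2 \cdot 167744 = 335488$)
$B = 335488$
$B - C{\left(339 \right)} = 335488 - 339^{2} = 335488 - 114921 = 220567$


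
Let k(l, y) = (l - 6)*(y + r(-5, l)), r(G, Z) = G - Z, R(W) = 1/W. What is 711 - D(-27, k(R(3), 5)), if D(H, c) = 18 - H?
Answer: 666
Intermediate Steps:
k(l, y) = (-6 + l)*(-5 + y - l) (k(l, y) = (l - 6)*(y + (-5 - l)) = (-6 + l)*(-5 + y - l))
711 - D(-27, k(R(3), 5)) = 711 - (18 - 1*(-27)) = 711 - (18 + 27) = 711 - 1*45 = 711 - 45 = 666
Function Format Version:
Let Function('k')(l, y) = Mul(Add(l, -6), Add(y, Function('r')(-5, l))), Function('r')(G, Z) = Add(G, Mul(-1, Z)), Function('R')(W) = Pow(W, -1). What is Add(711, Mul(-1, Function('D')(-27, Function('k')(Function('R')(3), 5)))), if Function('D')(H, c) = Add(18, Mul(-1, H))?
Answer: 666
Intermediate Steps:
Function('k')(l, y) = Mul(Add(-6, l), Add(-5, y, Mul(-1, l))) (Function('k')(l, y) = Mul(Add(l, -6), Add(y, Add(-5, Mul(-1, l)))) = Mul(Add(-6, l), Add(-5, y, Mul(-1, l))))
Add(711, Mul(-1, Function('D')(-27, Function('k')(Function('R')(3), 5)))) = Add(711, Mul(-1, Add(18, Mul(-1, -27)))) = Add(711, Mul(-1, Add(18, 27))) = Add(711, Mul(-1, 45)) = Add(711, -45) = 666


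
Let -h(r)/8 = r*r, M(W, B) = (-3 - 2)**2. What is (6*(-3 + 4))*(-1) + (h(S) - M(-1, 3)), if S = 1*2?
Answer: -63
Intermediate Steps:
M(W, B) = 25 (M(W, B) = (-5)**2 = 25)
S = 2
h(r) = -8*r**2 (h(r) = -8*r*r = -8*r**2)
(6*(-3 + 4))*(-1) + (h(S) - M(-1, 3)) = (6*(-3 + 4))*(-1) + (-8*2**2 - 1*25) = (6*1)*(-1) + (-8*4 - 25) = 6*(-1) + (-32 - 25) = -6 - 57 = -63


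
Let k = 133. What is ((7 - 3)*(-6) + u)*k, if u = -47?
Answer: -9443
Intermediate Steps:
((7 - 3)*(-6) + u)*k = ((7 - 3)*(-6) - 47)*133 = (4*(-6) - 47)*133 = (-24 - 47)*133 = -71*133 = -9443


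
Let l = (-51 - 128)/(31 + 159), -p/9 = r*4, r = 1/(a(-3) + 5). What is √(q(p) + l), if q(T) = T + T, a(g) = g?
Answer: I*√1333610/190 ≈ 6.078*I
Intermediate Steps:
r = ½ (r = 1/(-3 + 5) = 1/2 = ½ ≈ 0.50000)
p = -18 (p = -9*4/2 = -9*2 = -18)
l = -179/190 ≈ -0.94211
q(T) = 2*T
√(q(p) + l) = √(2*(-18) - 179/190) = √(-36 - 179/190) = √(-7019/190) = I*√1333610/190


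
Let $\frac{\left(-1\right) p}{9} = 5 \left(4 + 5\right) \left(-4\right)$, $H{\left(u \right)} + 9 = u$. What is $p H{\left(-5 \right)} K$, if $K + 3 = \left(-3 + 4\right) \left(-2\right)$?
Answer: $113400$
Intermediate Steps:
$H{\left(u \right)} = -9 + u$
$p = 1620$ ($p = - 9 \cdot 5 \left(4 + 5\right) \left(-4\right) = - 9 \cdot 5 \cdot 9 \left(-4\right) = - 9 \cdot 45 \left(-4\right) = \left(-9\right) \left(-180\right) = 1620$)
$K = -5$ ($K = -3 + \left(-3 + 4\right) \left(-2\right) = -3 + 1 \left(-2\right) = -3 - 2 = -5$)
$p H{\left(-5 \right)} K = 1620 \left(-9 - 5\right) \left(-5\right) = 1620 \left(-14\right) \left(-5\right) = \left(-22680\right) \left(-5\right) = 113400$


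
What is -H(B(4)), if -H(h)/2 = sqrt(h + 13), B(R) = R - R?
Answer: 2*sqrt(13) ≈ 7.2111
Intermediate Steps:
B(R) = 0
H(h) = -2*sqrt(13 + h) (H(h) = -2*sqrt(h + 13) = -2*sqrt(13 + h))
-H(B(4)) = -(-2)*sqrt(13 + 0) = -(-2)*sqrt(13) = 2*sqrt(13)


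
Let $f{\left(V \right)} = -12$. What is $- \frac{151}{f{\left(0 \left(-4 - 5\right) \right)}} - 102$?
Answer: $- \frac{1073}{12} \approx -89.417$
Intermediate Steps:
$- \frac{151}{f{\left(0 \left(-4 - 5\right) \right)}} - 102 = - \frac{151}{-12} - 102 = \left(-151\right) \left(- \frac{1}{12}\right) - 102 = \frac{151}{12} - 102 = - \frac{1073}{12}$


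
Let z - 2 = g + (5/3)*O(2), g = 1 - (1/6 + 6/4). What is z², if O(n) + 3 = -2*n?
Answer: 961/9 ≈ 106.78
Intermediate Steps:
O(n) = -3 - 2*n
g = -⅔ (g = 1 - (1*(⅙) + 6*(¼)) = 1 - (⅙ + 3/2) = 1 - 1*5/3 = 1 - 5/3 = -⅔ ≈ -0.66667)
z = -31/3 (z = 2 + (-⅔ + (5/3)*(-3 - 2*2)) = 2 + (-⅔ + (5*(⅓))*(-3 - 4)) = 2 + (-⅔ + (5/3)*(-7)) = 2 + (-⅔ - 35/3) = 2 - 37/3 = -31/3 ≈ -10.333)
z² = (-31/3)² = 961/9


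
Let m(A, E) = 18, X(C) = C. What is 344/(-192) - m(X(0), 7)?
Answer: -475/24 ≈ -19.792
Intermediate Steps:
344/(-192) - m(X(0), 7) = 344/(-192) - 1*18 = 344*(-1/192) - 18 = -43/24 - 18 = -475/24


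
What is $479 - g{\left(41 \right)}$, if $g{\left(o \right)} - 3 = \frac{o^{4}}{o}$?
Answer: $-68445$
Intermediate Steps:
$g{\left(o \right)} = 3 + o^{3}$ ($g{\left(o \right)} = 3 + \frac{o^{4}}{o} = 3 + o^{3}$)
$479 - g{\left(41 \right)} = 479 - \left(3 + 41^{3}\right) = 479 - \left(3 + 68921\right) = 479 - 68924 = -68445$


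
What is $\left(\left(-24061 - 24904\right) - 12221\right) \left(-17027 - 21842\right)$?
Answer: $2378238634$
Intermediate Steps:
$\left(\left(-24061 - 24904\right) - 12221\right) \left(-17027 - 21842\right) = \left(\left(-24061 - 24904\right) - 12221\right) \left(-38869\right) = \left(-48965 - 12221\right) \left(-38869\right) = \left(-61186\right) \left(-38869\right) = 2378238634$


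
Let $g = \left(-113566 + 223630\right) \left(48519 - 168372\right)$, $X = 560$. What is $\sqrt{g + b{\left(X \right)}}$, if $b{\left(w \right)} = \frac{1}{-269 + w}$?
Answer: $\frac{i \sqrt{1117069461630861}}{291} \approx 1.1485 \cdot 10^{5} i$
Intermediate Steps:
$g = -13191500592$ ($g = 110064 \left(-119853\right) = -13191500592$)
$\sqrt{g + b{\left(X \right)}} = \sqrt{-13191500592 + \frac{1}{-269 + 560}} = \sqrt{-13191500592 + \frac{1}{291}} = \sqrt{- \frac{3838726672271}{291}} = \frac{i \sqrt{1117069461630861}}{291}$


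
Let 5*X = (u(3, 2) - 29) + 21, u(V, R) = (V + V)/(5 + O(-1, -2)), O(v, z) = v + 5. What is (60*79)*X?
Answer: -6952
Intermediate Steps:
O(v, z) = 5 + v
u(V, R) = 2*V/9 (u(V, R) = (V + V)/(5 + (5 - 1)) = (2*V)/(5 + 4) = (2*V)/9 = (2*V)*(⅑) = 2*V/9)
X = -22/15 (X = (((2/9)*3 - 29) + 21)/5 = ((⅔ - 29) + 21)/5 = (-85/3 + 21)/5 = (⅕)*(-22/3) = -22/15 ≈ -1.4667)
(60*79)*X = (60*79)*(-22/15) = 4740*(-22/15) = -6952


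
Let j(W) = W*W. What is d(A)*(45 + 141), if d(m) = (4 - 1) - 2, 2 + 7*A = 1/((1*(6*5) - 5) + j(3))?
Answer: 186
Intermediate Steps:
j(W) = W²
A = -67/238 (A = -2/7 + 1/(7*((1*(6*5) - 5) + 3²)) = -2/7 + 1/(7*((1*30 - 5) + 9)) = -2/7 + 1/(7*((30 - 5) + 9)) = -2/7 + 1/(7*(25 + 9)) = -2/7 + (⅐)/34 = -2/7 + (⅐)*(1/34) = -2/7 + 1/238 = -67/238 ≈ -0.28151)
d(m) = 1 (d(m) = 3 - 2 = 1)
d(A)*(45 + 141) = 1*(45 + 141) = 1*186 = 186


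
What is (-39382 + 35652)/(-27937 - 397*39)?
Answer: 373/4342 ≈ 0.085905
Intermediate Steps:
(-39382 + 35652)/(-27937 - 397*39) = -3730/(-27937 - 15483) = -3730/(-43420) = -3730*(-1/43420) = 373/4342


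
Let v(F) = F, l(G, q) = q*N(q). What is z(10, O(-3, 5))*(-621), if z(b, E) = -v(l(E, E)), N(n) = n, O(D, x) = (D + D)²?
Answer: 804816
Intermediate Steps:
O(D, x) = 4*D² (O(D, x) = (2*D)² = 4*D²)
l(G, q) = q² (l(G, q) = q*q = q²)
z(b, E) = -E²
z(10, O(-3, 5))*(-621) = -(4*(-3)²)²*(-621) = -(4*9)²*(-621) = -1*36²*(-621) = -1*1296*(-621) = -1296*(-621) = 804816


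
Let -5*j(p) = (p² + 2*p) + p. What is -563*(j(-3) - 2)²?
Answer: -2252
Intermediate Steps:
j(p) = -3*p/5 - p²/5 (j(p) = -((p² + 2*p) + p)/5 = -(p² + 3*p)/5 = -3*p/5 - p²/5)
-563*(j(-3) - 2)² = -563*(-⅕*(-3)*(3 - 3) - 2)² = -563*(-⅕*(-3)*0 - 2)² = -563*(0 - 2)² = -563*(-2)² = -563*4 = -2252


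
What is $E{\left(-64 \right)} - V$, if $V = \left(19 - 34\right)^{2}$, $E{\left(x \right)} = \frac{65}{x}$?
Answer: $- \frac{14465}{64} \approx -226.02$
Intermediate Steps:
$V = 225$ ($V = \left(-15\right)^{2} = 225$)
$E{\left(-64 \right)} - V = \frac{65}{-64} - 225 = 65 \left(- \frac{1}{64}\right) - 225 = - \frac{65}{64} - 225 = - \frac{14465}{64}$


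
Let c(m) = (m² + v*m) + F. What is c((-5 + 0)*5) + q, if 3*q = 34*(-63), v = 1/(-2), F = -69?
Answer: -291/2 ≈ -145.50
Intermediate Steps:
v = -½ ≈ -0.50000
c(m) = -69 + m² - m/2 (c(m) = (m² - m/2) - 69 = -69 + m² - m/2)
q = -714 (q = (34*(-63))/3 = (⅓)*(-2142) = -714)
c((-5 + 0)*5) + q = (-69 + ((-5 + 0)*5)² - (-5 + 0)*5/2) - 714 = (-69 + (-5*5)² - (-5)*5/2) - 714 = (-69 + (-25)² - ½*(-25)) - 714 = (-69 + 625 + 25/2) - 714 = 1137/2 - 714 = -291/2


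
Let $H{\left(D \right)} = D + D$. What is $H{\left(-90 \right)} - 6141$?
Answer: $-6321$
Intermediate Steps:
$H{\left(D \right)} = 2 D$
$H{\left(-90 \right)} - 6141 = 2 \left(-90\right) - 6141 = -180 - 6141 = -6321$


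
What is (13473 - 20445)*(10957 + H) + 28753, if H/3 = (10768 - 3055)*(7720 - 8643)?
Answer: 148826711233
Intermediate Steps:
H = -21357297 (H = 3*((10768 - 3055)*(7720 - 8643)) = 3*(7713*(-923)) = 3*(-7119099) = -21357297)
(13473 - 20445)*(10957 + H) + 28753 = (13473 - 20445)*(10957 - 21357297) + 28753 = -6972*(-21346340) + 28753 = 148826682480 + 28753 = 148826711233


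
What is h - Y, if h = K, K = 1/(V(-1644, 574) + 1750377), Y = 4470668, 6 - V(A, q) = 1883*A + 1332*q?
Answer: -18246883909955/4081467 ≈ -4.4707e+6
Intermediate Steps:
V(A, q) = 6 - 1883*A - 1332*q (V(A, q) = 6 - (1883*A + 1332*q) = 6 - (1332*q + 1883*A) = 6 + (-1883*A - 1332*q) = 6 - 1883*A - 1332*q)
K = 1/4081467 (K = 1/((6 - 1883*(-1644) - 1332*574) + 1750377) = 1/((6 + 3095652 - 764568) + 1750377) = 1/(2331090 + 1750377) = 1/4081467 ≈ 2.4501e-7)
h = 1/4081467 ≈ 2.4501e-7
h - Y = 1/4081467 - 1*4470668 = 1/4081467 - 4470668 = -18246883909955/4081467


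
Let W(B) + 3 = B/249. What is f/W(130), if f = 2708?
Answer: -674292/617 ≈ -1092.9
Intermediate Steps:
W(B) = -3 + B/249
f/W(130) = 2708/(-3 + (1/249)*130) = 2708/(-3 + 130/249) = 2708/(-617/249) = 2708*(-249/617) = -674292/617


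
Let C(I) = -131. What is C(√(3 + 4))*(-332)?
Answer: 43492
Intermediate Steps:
C(√(3 + 4))*(-332) = -131*(-332) = 43492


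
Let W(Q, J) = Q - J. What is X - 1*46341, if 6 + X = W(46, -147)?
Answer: -46154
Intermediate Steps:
X = 187 (X = -6 + (46 - 1*(-147)) = -6 + (46 + 147) = -6 + 193 = 187)
X - 1*46341 = 187 - 1*46341 = 187 - 46341 = -46154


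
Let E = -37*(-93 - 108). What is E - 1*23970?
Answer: -16533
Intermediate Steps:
E = 7437 (E = -37*(-201) = 7437)
E - 1*23970 = 7437 - 1*23970 = 7437 - 23970 = -16533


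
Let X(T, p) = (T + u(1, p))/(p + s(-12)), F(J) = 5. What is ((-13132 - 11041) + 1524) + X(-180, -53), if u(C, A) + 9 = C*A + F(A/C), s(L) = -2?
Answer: -1245458/55 ≈ -22645.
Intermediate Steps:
u(C, A) = -4 + A*C (u(C, A) = -9 + (C*A + 5) = -9 + (A*C + 5) = -9 + (5 + A*C) = -4 + A*C)
X(T, p) = (-4 + T + p)/(-2 + p) (X(T, p) = (T + (-4 + p*1))/(p - 2) = (T + (-4 + p))/(-2 + p) = (-4 + T + p)/(-2 + p))
((-13132 - 11041) + 1524) + X(-180, -53) = ((-13132 - 11041) + 1524) + (-4 - 180 - 53)/(-2 - 53) = (-24173 + 1524) - 237/(-55) = -22649 - 1/55*(-237) = -22649 + 237/55 = -1245458/55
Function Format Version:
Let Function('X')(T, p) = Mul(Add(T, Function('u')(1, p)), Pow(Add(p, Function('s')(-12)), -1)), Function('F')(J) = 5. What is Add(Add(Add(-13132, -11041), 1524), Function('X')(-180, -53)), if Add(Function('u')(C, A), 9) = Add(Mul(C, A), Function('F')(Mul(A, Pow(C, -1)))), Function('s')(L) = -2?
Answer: Rational(-1245458, 55) ≈ -22645.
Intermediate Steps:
Function('u')(C, A) = Add(-4, Mul(A, C)) (Function('u')(C, A) = Add(-9, Add(Mul(C, A), 5)) = Add(-9, Add(Mul(A, C), 5)) = Add(-9, Add(5, Mul(A, C))) = Add(-4, Mul(A, C)))
Function('X')(T, p) = Mul(Pow(Add(-2, p), -1), Add(-4, T, p)) (Function('X')(T, p) = Mul(Add(T, Add(-4, Mul(p, 1))), Pow(Add(p, -2), -1)) = Mul(Add(T, Add(-4, p)), Pow(Add(-2, p), -1)) = Mul(Add(-4, T, p), Pow(Add(-2, p), -1)) = Mul(Pow(Add(-2, p), -1), Add(-4, T, p)))
Add(Add(Add(-13132, -11041), 1524), Function('X')(-180, -53)) = Add(Add(Add(-13132, -11041), 1524), Mul(Pow(Add(-2, -53), -1), Add(-4, -180, -53))) = Add(Add(-24173, 1524), Mul(Pow(-55, -1), -237)) = Add(-22649, Mul(Rational(-1, 55), -237)) = Add(-22649, Rational(237, 55)) = Rational(-1245458, 55)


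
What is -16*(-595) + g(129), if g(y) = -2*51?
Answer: 9418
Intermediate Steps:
g(y) = -102
-16*(-595) + g(129) = -16*(-595) - 102 = 9520 - 102 = 9418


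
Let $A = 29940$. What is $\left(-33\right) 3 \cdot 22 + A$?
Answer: $27762$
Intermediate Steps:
$\left(-33\right) 3 \cdot 22 + A = \left(-33\right) 3 \cdot 22 + 29940 = \left(-99\right) 22 + 29940 = -2178 + 29940 = 27762$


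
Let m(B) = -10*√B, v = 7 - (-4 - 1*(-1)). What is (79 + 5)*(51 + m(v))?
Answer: 4284 - 840*√10 ≈ 1627.7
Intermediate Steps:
v = 10 (v = 7 - (-4 + 1) = 7 - 1*(-3) = 7 + 3 = 10)
(79 + 5)*(51 + m(v)) = (79 + 5)*(51 - 10*√10) = 84*(51 - 10*√10) = 4284 - 840*√10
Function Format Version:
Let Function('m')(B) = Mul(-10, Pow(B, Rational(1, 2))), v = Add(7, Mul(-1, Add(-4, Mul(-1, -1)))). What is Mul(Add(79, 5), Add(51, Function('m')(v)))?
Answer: Add(4284, Mul(-840, Pow(10, Rational(1, 2)))) ≈ 1627.7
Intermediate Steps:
v = 10 (v = Add(7, Mul(-1, Add(-4, 1))) = Add(7, Mul(-1, -3)) = Add(7, 3) = 10)
Mul(Add(79, 5), Add(51, Function('m')(v))) = Mul(Add(79, 5), Add(51, Mul(-10, Pow(10, Rational(1, 2))))) = Mul(84, Add(51, Mul(-10, Pow(10, Rational(1, 2))))) = Add(4284, Mul(-840, Pow(10, Rational(1, 2))))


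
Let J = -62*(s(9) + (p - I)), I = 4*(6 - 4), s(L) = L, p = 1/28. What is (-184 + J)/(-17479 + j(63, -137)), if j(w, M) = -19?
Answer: 3475/244972 ≈ 0.014185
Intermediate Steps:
p = 1/28 ≈ 0.035714
I = 8 (I = 4*2 = 8)
J = -899/14 (J = -62*(9 + (1/28 - 1*8)) = -62*(9 + (1/28 - 8)) = -62*(9 - 223/28) = -62*29/28 = -899/14 ≈ -64.214)
(-184 + J)/(-17479 + j(63, -137)) = (-184 - 899/14)/(-17479 - 19) = -3475/14/(-17498) = -3475/14*(-1/17498) = 3475/244972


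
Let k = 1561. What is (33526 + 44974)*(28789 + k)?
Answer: 2382475000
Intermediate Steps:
(33526 + 44974)*(28789 + k) = (33526 + 44974)*(28789 + 1561) = 78500*30350 = 2382475000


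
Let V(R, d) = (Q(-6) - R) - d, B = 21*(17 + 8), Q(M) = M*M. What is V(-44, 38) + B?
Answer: 567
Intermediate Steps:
Q(M) = M²
B = 525 (B = 21*25 = 525)
V(R, d) = 36 - R - d (V(R, d) = ((-6)² - R) - d = (36 - R) - d = 36 - R - d)
V(-44, 38) + B = (36 - 1*(-44) - 1*38) + 525 = (36 + 44 - 38) + 525 = 42 + 525 = 567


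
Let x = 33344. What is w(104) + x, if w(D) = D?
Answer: 33448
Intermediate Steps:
w(104) + x = 104 + 33344 = 33448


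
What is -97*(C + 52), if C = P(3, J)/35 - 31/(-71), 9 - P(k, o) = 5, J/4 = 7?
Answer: -12667133/2485 ≈ -5097.4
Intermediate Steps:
J = 28 (J = 4*7 = 28)
P(k, o) = 4 (P(k, o) = 9 - 1*5 = 9 - 5 = 4)
C = 1369/2485 (C = 4/35 - 31/(-71) = 4*(1/35) - 31*(-1/71) = 4/35 + 31/71 = 1369/2485 ≈ 0.55091)
-97*(C + 52) = -97*(1369/2485 + 52) = -97*130589/2485 = -12667133/2485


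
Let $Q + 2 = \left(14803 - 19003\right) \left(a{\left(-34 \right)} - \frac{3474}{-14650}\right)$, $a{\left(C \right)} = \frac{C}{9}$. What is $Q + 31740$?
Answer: $\frac{40969054}{879} \approx 46609.0$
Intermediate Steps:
$a{\left(C \right)} = \frac{C}{9}$ ($a{\left(C \right)} = C \frac{1}{9} = \frac{C}{9}$)
$Q = \frac{13069594}{879}$ ($Q = -2 + \left(14803 - 19003\right) \left(\frac{1}{9} \left(-34\right) - \frac{3474}{-14650}\right) = -2 - 4200 \left(- \frac{34}{9} - - \frac{1737}{7325}\right) = -2 - 4200 \left(- \frac{34}{9} + \frac{1737}{7325}\right) = -2 - - \frac{13071352}{879} = -2 + \frac{13071352}{879} = \frac{13069594}{879} \approx 14869.0$)
$Q + 31740 = \frac{13069594}{879} + 31740 = \frac{40969054}{879}$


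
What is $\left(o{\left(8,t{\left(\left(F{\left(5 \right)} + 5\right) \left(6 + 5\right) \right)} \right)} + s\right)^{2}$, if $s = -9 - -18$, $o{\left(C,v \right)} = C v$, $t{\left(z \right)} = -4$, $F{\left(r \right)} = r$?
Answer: $529$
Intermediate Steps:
$s = 9$ ($s = -9 + 18 = 9$)
$\left(o{\left(8,t{\left(\left(F{\left(5 \right)} + 5\right) \left(6 + 5\right) \right)} \right)} + s\right)^{2} = \left(8 \left(-4\right) + 9\right)^{2} = \left(-32 + 9\right)^{2} = \left(-23\right)^{2} = 529$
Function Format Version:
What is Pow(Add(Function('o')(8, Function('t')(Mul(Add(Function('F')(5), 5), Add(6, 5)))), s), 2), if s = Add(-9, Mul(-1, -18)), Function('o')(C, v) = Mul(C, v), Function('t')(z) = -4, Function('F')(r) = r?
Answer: 529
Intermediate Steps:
s = 9 (s = Add(-9, 18) = 9)
Pow(Add(Function('o')(8, Function('t')(Mul(Add(Function('F')(5), 5), Add(6, 5)))), s), 2) = Pow(Add(Mul(8, -4), 9), 2) = Pow(Add(-32, 9), 2) = Pow(-23, 2) = 529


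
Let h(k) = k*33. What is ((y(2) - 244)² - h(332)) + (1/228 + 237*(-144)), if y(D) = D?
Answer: 3073441/228 ≈ 13480.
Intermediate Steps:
h(k) = 33*k
((y(2) - 244)² - h(332)) + (1/228 + 237*(-144)) = ((2 - 244)² - 33*332) + (1/228 + 237*(-144)) = ((-242)² - 1*10956) + (1/228 - 34128) = (58564 - 10956) - 7781183/228 = 47608 - 7781183/228 = 3073441/228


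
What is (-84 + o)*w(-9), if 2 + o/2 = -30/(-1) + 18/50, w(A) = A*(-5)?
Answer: -6138/5 ≈ -1227.6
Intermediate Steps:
w(A) = -5*A
o = 1418/25 (o = -4 + 2*(-30/(-1) + 18/50) = -4 + 2*(-30*(-1) + 18*(1/50)) = -4 + 2*(30 + 9/25) = -4 + 2*(759/25) = -4 + 1518/25 = 1418/25 ≈ 56.720)
(-84 + o)*w(-9) = (-84 + 1418/25)*(-5*(-9)) = -682/25*45 = -6138/5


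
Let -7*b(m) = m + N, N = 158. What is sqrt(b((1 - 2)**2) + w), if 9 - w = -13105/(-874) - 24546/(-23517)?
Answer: I*sqrt(7603588550478466)/15986334 ≈ 5.4546*I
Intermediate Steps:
w = -48219589/6851286 (w = 9 - (-13105/(-874) - 24546/(-23517)) = 9 - (-13105*(-1/874) - 24546*(-1/23517)) = 9 - (13105/874 + 8182/7839) = 9 - 1*109881163/6851286 = 9 - 109881163/6851286 = -48219589/6851286 ≈ -7.0380)
b(m) = -158/7 - m/7 (b(m) = -(m + 158)/7 = -(158 + m)/7 = -158/7 - m/7)
sqrt(b((1 - 2)**2) + w) = sqrt((-158/7 - (1 - 2)**2/7) - 48219589/6851286) = sqrt((-158/7 - 1/7*(-1)**2) - 48219589/6851286) = sqrt((-158/7 - 1/7*1) - 48219589/6851286) = sqrt((-158/7 - 1/7) - 48219589/6851286) = sqrt(-159/7 - 48219589/6851286) = sqrt(-1426891597/47959002) = I*sqrt(7603588550478466)/15986334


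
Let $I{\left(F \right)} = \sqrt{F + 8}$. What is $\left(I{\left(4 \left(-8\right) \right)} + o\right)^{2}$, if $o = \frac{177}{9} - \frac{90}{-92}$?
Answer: $\frac{7659745}{19044} + \frac{5698 i \sqrt{6}}{69} \approx 402.21 + 202.28 i$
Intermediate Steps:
$I{\left(F \right)} = \sqrt{8 + F}$
$o = \frac{2849}{138}$ ($o = 177 \cdot \frac{1}{9} - - \frac{45}{46} = \frac{59}{3} + \frac{45}{46} = \frac{2849}{138} \approx 20.645$)
$\left(I{\left(4 \left(-8\right) \right)} + o\right)^{2} = \left(\sqrt{8 + 4 \left(-8\right)} + \frac{2849}{138}\right)^{2} = \left(\sqrt{8 - 32} + \frac{2849}{138}\right)^{2} = \left(\sqrt{-24} + \frac{2849}{138}\right)^{2} = \left(2 i \sqrt{6} + \frac{2849}{138}\right)^{2} = \left(\frac{2849}{138} + 2 i \sqrt{6}\right)^{2}$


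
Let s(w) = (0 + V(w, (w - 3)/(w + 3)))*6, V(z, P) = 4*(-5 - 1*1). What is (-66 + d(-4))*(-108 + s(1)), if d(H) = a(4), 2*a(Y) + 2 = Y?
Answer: 16380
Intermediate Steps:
a(Y) = -1 + Y/2
d(H) = 1 (d(H) = -1 + (1/2)*4 = -1 + 2 = 1)
V(z, P) = -24 (V(z, P) = 4*(-5 - 1) = 4*(-6) = -24)
s(w) = -144 (s(w) = (0 - 24)*6 = -24*6 = -144)
(-66 + d(-4))*(-108 + s(1)) = (-66 + 1)*(-108 - 144) = -65*(-252) = 16380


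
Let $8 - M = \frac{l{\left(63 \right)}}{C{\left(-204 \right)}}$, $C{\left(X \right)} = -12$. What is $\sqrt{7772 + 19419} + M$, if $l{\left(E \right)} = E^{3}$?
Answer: $\frac{83381}{4} + \sqrt{27191} \approx 21010.0$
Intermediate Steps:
$M = \frac{83381}{4}$ ($M = 8 - \frac{63^{3}}{-12} = 8 - 250047 \left(- \frac{1}{12}\right) = 8 - - \frac{83349}{4} = 8 + \frac{83349}{4} = \frac{83381}{4} \approx 20845.0$)
$\sqrt{7772 + 19419} + M = \sqrt{7772 + 19419} + \frac{83381}{4} = \sqrt{27191} + \frac{83381}{4} = \frac{83381}{4} + \sqrt{27191}$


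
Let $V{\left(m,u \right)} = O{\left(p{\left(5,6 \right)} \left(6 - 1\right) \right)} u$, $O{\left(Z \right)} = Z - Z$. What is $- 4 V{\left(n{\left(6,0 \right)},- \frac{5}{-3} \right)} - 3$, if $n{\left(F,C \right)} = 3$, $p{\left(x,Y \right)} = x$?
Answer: $-3$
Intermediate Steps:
$O{\left(Z \right)} = 0$
$V{\left(m,u \right)} = 0$ ($V{\left(m,u \right)} = 0 u = 0$)
$- 4 V{\left(n{\left(6,0 \right)},- \frac{5}{-3} \right)} - 3 = \left(-4\right) 0 - 3 = 0 - 3 = -3$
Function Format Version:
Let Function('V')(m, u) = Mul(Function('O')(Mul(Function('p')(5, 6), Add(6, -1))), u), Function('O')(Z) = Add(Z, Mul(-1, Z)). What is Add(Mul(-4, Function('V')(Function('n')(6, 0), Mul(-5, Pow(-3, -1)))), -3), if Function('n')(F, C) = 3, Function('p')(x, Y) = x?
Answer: -3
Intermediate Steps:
Function('O')(Z) = 0
Function('V')(m, u) = 0 (Function('V')(m, u) = Mul(0, u) = 0)
Add(Mul(-4, Function('V')(Function('n')(6, 0), Mul(-5, Pow(-3, -1)))), -3) = Add(Mul(-4, 0), -3) = Add(0, -3) = -3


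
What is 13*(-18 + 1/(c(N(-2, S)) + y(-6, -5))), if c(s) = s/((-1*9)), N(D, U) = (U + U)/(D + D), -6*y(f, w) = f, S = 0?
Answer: -221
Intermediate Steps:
y(f, w) = -f/6
N(D, U) = U/D (N(D, U) = (2*U)/((2*D)) = (2*U)*(1/(2*D)) = U/D)
c(s) = -s/9 (c(s) = s/(-9) = s*(-⅑) = -s/9)
13*(-18 + 1/(c(N(-2, S)) + y(-6, -5))) = 13*(-18 + 1/(-0/(-2) - ⅙*(-6))) = 13*(-18 + 1/(-0*(-1)/2 + 1)) = 13*(-18 + 1/(-⅑*0 + 1)) = 13*(-18 + 1/(0 + 1)) = 13*(-18 + 1/1) = 13*(-18 + 1) = 13*(-17) = -221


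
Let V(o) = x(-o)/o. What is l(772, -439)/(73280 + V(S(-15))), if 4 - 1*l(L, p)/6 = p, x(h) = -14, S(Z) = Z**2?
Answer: 299025/8243993 ≈ 0.036272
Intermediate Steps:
l(L, p) = 24 - 6*p
V(o) = -14/o
l(772, -439)/(73280 + V(S(-15))) = (24 - 6*(-439))/(73280 - 14/((-15)**2)) = (24 + 2634)/(73280 - 14/225) = 2658/(73280 - 14*1/225) = 2658/(73280 - 14/225) = 2658/(16487986/225) = 2658*(225/16487986) = 299025/8243993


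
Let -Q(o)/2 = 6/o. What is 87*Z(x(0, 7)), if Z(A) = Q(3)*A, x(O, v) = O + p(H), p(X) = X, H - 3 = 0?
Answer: -1044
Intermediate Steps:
Q(o) = -12/o
H = 3 (H = 3 + 0 = 3)
x(O, v) = 3 + O (x(O, v) = O + 3 = 3 + O)
Z(A) = -4*A (Z(A) = (-12/3)*A = (-12*⅓)*A = -4*A)
87*Z(x(0, 7)) = 87*(-4*(3 + 0)) = 87*(-4*3) = 87*(-12) = -1044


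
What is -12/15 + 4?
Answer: 16/5 ≈ 3.2000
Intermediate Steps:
-12/15 + 4 = -12*1/15 + 4 = -⅘ + 4 = 16/5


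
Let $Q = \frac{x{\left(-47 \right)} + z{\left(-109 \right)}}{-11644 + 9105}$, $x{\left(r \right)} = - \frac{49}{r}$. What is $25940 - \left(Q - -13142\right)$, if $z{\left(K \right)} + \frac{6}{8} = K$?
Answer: $\frac{6108874499}{477332} \approx 12798.0$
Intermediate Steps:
$z{\left(K \right)} = - \frac{3}{4} + K$
$Q = \frac{20437}{477332}$ ($Q = \frac{- \frac{49}{-47} - \frac{439}{4}}{-11644 + 9105} = \frac{\left(-49\right) \left(- \frac{1}{47}\right) - \frac{439}{4}}{-2539} = \left(\frac{49}{47} - \frac{439}{4}\right) \left(- \frac{1}{2539}\right) = \left(- \frac{20437}{188}\right) \left(- \frac{1}{2539}\right) = \frac{20437}{477332} \approx 0.042815$)
$25940 - \left(Q - -13142\right) = 25940 - \left(\frac{20437}{477332} - -13142\right) = 25940 - \left(\frac{20437}{477332} + 13142\right) = 25940 - \frac{6273117581}{477332} = \frac{6108874499}{477332}$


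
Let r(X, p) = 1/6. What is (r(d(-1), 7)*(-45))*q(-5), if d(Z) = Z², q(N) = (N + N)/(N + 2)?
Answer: -25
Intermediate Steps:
q(N) = 2*N/(2 + N) (q(N) = (2*N)/(2 + N) = 2*N/(2 + N))
r(X, p) = ⅙ (r(X, p) = 1*(⅙) = ⅙)
(r(d(-1), 7)*(-45))*q(-5) = ((⅙)*(-45))*(2*(-5)/(2 - 5)) = -15*(-5)/(-3) = -15*(-5)*(-1)/3 = -15/2*10/3 = -25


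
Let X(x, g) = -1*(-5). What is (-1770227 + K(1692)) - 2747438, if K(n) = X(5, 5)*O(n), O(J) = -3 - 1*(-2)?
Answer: -4517670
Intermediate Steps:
X(x, g) = 5
O(J) = -1 (O(J) = -3 + 2 = -1)
K(n) = -5 (K(n) = 5*(-1) = -5)
(-1770227 + K(1692)) - 2747438 = (-1770227 - 5) - 2747438 = -1770232 - 2747438 = -4517670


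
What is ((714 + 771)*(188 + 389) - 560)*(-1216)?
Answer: -1041242560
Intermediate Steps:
((714 + 771)*(188 + 389) - 560)*(-1216) = (1485*577 - 560)*(-1216) = (856845 - 560)*(-1216) = 856285*(-1216) = -1041242560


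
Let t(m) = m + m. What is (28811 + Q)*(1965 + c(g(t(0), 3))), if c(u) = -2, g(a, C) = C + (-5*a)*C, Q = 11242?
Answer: 78624039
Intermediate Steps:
t(m) = 2*m
g(a, C) = C - 5*C*a
(28811 + Q)*(1965 + c(g(t(0), 3))) = (28811 + 11242)*(1965 - 2) = 40053*1963 = 78624039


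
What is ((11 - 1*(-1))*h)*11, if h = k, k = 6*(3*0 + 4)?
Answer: 3168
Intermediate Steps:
k = 24 (k = 6*(0 + 4) = 6*4 = 24)
h = 24
((11 - 1*(-1))*h)*11 = ((11 - 1*(-1))*24)*11 = ((11 + 1)*24)*11 = (12*24)*11 = 288*11 = 3168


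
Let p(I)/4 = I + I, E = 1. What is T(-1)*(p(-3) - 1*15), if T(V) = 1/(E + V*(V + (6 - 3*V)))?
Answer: 39/7 ≈ 5.5714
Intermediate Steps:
p(I) = 8*I (p(I) = 4*(I + I) = 4*(2*I) = 8*I)
T(V) = 1/(1 + V*(6 - 2*V)) (T(V) = 1/(1 + V*(V + (6 - 3*V))) = 1/(1 + V*(6 - 2*V)))
T(-1)*(p(-3) - 1*15) = (8*(-3) - 1*15)/(1 - 2*(-1)² + 6*(-1)) = (-24 - 15)/(1 - 2*1 - 6) = -39/(1 - 2 - 6) = -39/(-7) = -⅐*(-39) = 39/7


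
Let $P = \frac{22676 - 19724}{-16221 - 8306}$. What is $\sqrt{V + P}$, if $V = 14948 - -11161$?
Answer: $\frac{3 \sqrt{1745157342973}}{24527} \approx 161.58$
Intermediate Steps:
$P = - \frac{2952}{24527}$ ($P = \frac{2952}{-24527} = 2952 \left(- \frac{1}{24527}\right) = - \frac{2952}{24527} \approx -0.12036$)
$V = 26109$ ($V = 14948 + 11161 = 26109$)
$\sqrt{V + P} = \sqrt{26109 - \frac{2952}{24527}} = \sqrt{\frac{640372491}{24527}} = \frac{3 \sqrt{1745157342973}}{24527}$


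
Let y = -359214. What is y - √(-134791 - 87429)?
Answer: -359214 - 2*I*√55555 ≈ -3.5921e+5 - 471.4*I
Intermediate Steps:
y - √(-134791 - 87429) = -359214 - √(-134791 - 87429) = -359214 - √(-222220) = -359214 - 2*I*√55555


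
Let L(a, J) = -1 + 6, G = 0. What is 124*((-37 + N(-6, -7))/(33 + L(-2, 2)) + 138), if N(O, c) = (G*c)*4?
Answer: 322834/19 ≈ 16991.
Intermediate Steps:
N(O, c) = 0 (N(O, c) = (0*c)*4 = 0*4 = 0)
L(a, J) = 5
124*((-37 + N(-6, -7))/(33 + L(-2, 2)) + 138) = 124*((-37 + 0)/(33 + 5) + 138) = 124*(-37/38 + 138) = 124*(5207/38) = 322834/19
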